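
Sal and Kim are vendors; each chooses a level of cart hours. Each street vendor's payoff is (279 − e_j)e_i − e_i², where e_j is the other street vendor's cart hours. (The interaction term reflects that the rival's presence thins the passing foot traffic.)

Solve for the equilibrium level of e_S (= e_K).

Sal's payoff is (279 − e_K)e_S − e_S².
∂π/∂e_S = 279 − e_K − 2e_S = 0, so e_S = 139.5 − 0.5e_K.
By symmetry e_K = e_S; substituting into the reaction function, 1.5e_S = 139.5 and e_S = 93.

93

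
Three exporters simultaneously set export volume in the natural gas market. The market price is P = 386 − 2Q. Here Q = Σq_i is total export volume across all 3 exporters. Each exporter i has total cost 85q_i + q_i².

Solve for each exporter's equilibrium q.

A representative exporter's profit is π_i = q_i(386 − 2Q) − 85q_i − q_i², with Q = q_i + Σ_{j≠i} q_j.
First-order condition: 301 − 6q_i − 2Σ_{j≠i} q_j = 0.
With identical exporters, set every q_j = q: then 301 − 6q − 4q = 0, i.e. q = 301/10 = 30.1.

30.1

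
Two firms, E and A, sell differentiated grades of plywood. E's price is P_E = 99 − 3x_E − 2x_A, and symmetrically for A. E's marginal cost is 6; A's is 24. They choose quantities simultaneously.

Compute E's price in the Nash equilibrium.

44.25

Firm E's profit: π = x_E(99 − 3x_E − 2x_A) − 6x_E.
∂π/∂x_E = 93 − 6x_E − 2x_A = 0 ⇒ x_E = 15.5 − (1/3)x_A.
Similarly x_A = 12.5 − (1/3)x_E.
Plugging x_A into E's best response: x_E = 15.5 − (1/3)(12.5 − (1/3)x_E) ⇒ (8/9)x_E = 34/3, so x_E = 12.75.
Then x_A = 12.5 − (1/3)·12.75 = 8.25.
P_E = 99 − 3·12.75 − 2·8.25 = 44.25.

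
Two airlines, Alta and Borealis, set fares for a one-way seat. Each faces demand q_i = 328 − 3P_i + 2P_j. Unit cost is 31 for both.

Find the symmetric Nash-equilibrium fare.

105.25

Alta's profit: π = (P_{Alta} − 31)(328 − 3P_{Alta} + 2P_{Borealis}).
∂π/∂P_{Alta} = 421 − 6P_{Alta} + 2P_{Borealis} = 0 ⇒ P_{Alta} = 421/6 + (1/3)P_{Borealis}.
The game is symmetric, so in equilibrium P_{Borealis} = P_{Alta}: the reaction function gives (2/3)P_{Alta} = 421/6, hence P_{Alta} = 105.25.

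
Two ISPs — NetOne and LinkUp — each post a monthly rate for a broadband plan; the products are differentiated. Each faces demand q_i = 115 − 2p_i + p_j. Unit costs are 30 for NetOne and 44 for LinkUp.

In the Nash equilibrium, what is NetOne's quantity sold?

NetOne's profit: π = (p_{NetOne} − 30)(115 − 2p_{NetOne} + p_{LinkUp}).
∂π/∂p_{NetOne} = 175 − 4p_{NetOne} + p_{LinkUp} = 0 ⇒ p_{NetOne} = 43.75 + 0.25p_{LinkUp}.
Similarly p_{LinkUp} = 50.75 + 0.25p_{NetOne}.
Substituting the second reaction function into the first: p_{NetOne} = 43.75 + 0.25(50.75 + 0.25p_{NetOne}), which gives 0.9375p_{NetOne} = 56.4375 ⇒ p_{NetOne} = 60.2.
Then p_{LinkUp} = 50.75 + 0.25·60.2 = 65.8.
q_{NetOne} = 115 − 2·60.2 + 65.8 = 60.4.

60.4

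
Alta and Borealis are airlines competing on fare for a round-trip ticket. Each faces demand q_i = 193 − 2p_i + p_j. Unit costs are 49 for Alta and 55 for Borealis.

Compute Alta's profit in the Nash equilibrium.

Alta's profit: π = (p_{Alta} − 49)(193 − 2p_{Alta} + p_{Borealis}).
∂π/∂p_{Alta} = 291 − 4p_{Alta} + p_{Borealis} = 0 ⇒ p_{Alta} = 72.75 + 0.25p_{Borealis}.
Similarly p_{Borealis} = 75.75 + 0.25p_{Alta}.
Substituting the second reaction function into the first: p_{Alta} = 72.75 + 0.25(75.75 + 0.25p_{Alta}), which gives 0.9375p_{Alta} = 91.6875 ⇒ p_{Alta} = 97.8.
Then p_{Borealis} = 75.75 + 0.25·97.8 = 100.2.
q_{Alta} = 193 − 2·97.8 + 100.2 = 97.6.
Profit = (97.8 − 49)·97.6 = 4762.88.

4762.88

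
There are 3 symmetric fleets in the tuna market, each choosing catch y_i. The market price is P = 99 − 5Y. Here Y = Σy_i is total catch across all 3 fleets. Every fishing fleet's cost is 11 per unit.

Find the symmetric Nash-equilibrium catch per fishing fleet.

4.4

A representative fishing fleet's profit is π_i = y_i(99 − 5Y) − 11y_i, with Y = y_i + Σ_{j≠i} y_j.
First-order condition: 88 − 10y_i − 5Σ_{j≠i} y_j = 0.
Imposing symmetry (y_j = y for all j) turns Σ_{j≠i} y_j into 2y, so 88 = 20y and y = 4.4.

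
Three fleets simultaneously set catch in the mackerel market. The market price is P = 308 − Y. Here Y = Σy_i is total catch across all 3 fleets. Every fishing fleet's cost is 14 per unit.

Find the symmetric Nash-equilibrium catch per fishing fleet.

A representative fishing fleet's profit is π_i = y_i(308 − Y) − 14y_i, with Y = y_i + Σ_{j≠i} y_j.
First-order condition: 294 − 2y_i − Σ_{j≠i} y_j = 0.
In a symmetric equilibrium every fishing fleet chooses the same y, so Σ_{j≠i} y_j = 2y. The condition becomes 294 − 4y = 0, giving y = 294/4 = 73.5.

73.5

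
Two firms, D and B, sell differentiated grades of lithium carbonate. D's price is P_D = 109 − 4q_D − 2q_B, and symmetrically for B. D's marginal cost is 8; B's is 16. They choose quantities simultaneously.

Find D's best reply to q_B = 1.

12.375

Firm D's profit: π = q_D(109 − 4q_D − 2q_B) − 8q_D.
∂π/∂q_D = 101 − 8q_D − 2q_B = 0 ⇒ q_D = 12.625 − 0.25q_B.
At q_B = 1: q_D = 12.625 − 0.25·1 = 12.375.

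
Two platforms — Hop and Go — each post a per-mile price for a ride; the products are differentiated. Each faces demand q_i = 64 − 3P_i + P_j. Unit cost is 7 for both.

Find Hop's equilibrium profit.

Hop's profit: π = (P_{Hop} − 7)(64 − 3P_{Hop} + P_{Go}).
∂π/∂P_{Hop} = 85 − 6P_{Hop} + P_{Go} = 0 ⇒ P_{Hop} = 85/6 + (1/6)P_{Go}.
Setting P_{Hop} = P_{Go} in the reaction function: P_{Hop} = 85/6 + (1/6)P_{Hop}, so P_{Hop} = (85/6) / (5/6) = 17.
q_{Hop} = 64 − 3·17 + 17 = 30.
Profit = (17 − 7)·30 = 300.

300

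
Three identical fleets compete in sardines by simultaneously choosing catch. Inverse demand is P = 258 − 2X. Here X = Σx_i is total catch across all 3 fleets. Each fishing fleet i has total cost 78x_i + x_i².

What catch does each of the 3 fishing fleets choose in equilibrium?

A representative fishing fleet's profit is π_i = x_i(258 − 2X) − 78x_i − x_i², with X = x_i + Σ_{j≠i} x_j.
First-order condition: 180 − 6x_i − 2Σ_{j≠i} x_j = 0.
With identical fishing fleets, set every x_j = x: then 180 − 6x − 4x = 0, i.e. x = 180/10 = 18.

18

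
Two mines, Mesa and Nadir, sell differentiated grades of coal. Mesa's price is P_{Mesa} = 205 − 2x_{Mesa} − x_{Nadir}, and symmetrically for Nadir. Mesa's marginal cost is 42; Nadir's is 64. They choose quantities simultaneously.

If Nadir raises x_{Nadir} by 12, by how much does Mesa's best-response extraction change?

-3

Mine Mesa's profit: π = x_{Mesa}(205 − 2x_{Mesa} − x_{Nadir}) − 42x_{Mesa}.
∂π/∂x_{Mesa} = 163 − 4x_{Mesa} − x_{Nadir} = 0 ⇒ x_{Mesa} = 40.75 − 0.25x_{Nadir}.
The reaction-function slope is −0.25, so a 12-unit rise in x_{Nadir} moves x_{Mesa} by −0.25 × 12 = −3. Mesa's best response falls — the actions are strategic substitutes.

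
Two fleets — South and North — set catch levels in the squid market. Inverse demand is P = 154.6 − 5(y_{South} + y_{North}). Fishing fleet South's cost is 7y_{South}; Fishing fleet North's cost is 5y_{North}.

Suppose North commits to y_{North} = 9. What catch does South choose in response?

Fishing fleet South's profit: π = y_{South}(154.6 − 5(y_{South} + y_{North})) − 7y_{South}.
∂π/∂y_{South} = 147.6 − 10y_{South} − 5y_{North} = 0, so y_{South} = 14.76 − 0.5y_{North}.
At y_{North} = 9: y_{South} = 14.76 − 0.5·9 = 10.26.

10.26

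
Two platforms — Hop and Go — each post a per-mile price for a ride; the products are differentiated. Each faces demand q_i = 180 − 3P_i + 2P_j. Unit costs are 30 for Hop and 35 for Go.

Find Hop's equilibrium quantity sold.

115.3125

Hop's profit: π = (P_{Hop} − 30)(180 − 3P_{Hop} + 2P_{Go}).
∂π/∂P_{Hop} = 270 − 6P_{Hop} + 2P_{Go} = 0 ⇒ P_{Hop} = 45 + (1/3)P_{Go}.
Similarly P_{Go} = 47.5 + (1/3)P_{Hop}.
Plugging P_{Go} into Hop's best response: P_{Hop} = 45 + (1/3)(47.5 + (1/3)P_{Hop}) ⇒ (8/9)P_{Hop} = 365/6, so P_{Hop} = 68.4375.
Then P_{Go} = 47.5 + (1/3)·68.4375 = 70.3125.
q_{Hop} = 180 − 3·68.4375 + 2·70.3125 = 115.3125.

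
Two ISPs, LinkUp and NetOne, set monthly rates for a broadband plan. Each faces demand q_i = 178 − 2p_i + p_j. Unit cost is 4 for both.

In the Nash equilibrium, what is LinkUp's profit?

6728

LinkUp's profit: π = (p_{LinkUp} − 4)(178 − 2p_{LinkUp} + p_{NetOne}).
∂π/∂p_{LinkUp} = 186 − 4p_{LinkUp} + p_{NetOne} = 0 ⇒ p_{LinkUp} = 46.5 + 0.25p_{NetOne}.
By symmetry p_{NetOne} = p_{LinkUp}; substituting into the reaction function, 0.75p_{LinkUp} = 46.5 and p_{LinkUp} = 62.
q_{LinkUp} = 178 − 2·62 + 62 = 116.
Profit = (62 − 4)·116 = 6728.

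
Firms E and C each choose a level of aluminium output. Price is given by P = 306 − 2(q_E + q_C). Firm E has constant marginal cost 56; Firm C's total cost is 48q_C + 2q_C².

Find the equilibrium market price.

162

Firm E's profit: π = q_E(306 − 2(q_E + q_C)) − 56q_E.
∂π/∂q_E = 250 − 4q_E − 2q_C = 0, so q_E = 62.5 − 0.5q_C.
For C: ∂π/∂q_C = 258 − 8q_C − 2q_E = 0 ⇒ q_C = 32.25 − 0.25q_E.
Plugging q_C into E's best response: q_E = 62.5 − 0.5(32.25 − 0.25q_E) ⇒ 0.875q_E = 46.375, so q_E = 53.
Then q_C = 32.25 − 0.25·53 = 19.
Equilibrium price: P = 306 − 2·72 = 162.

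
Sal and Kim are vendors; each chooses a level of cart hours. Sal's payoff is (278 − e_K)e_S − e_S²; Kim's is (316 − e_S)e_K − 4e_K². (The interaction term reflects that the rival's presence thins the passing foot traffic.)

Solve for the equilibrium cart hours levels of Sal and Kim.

127.2, 23.6

Expanding Sal's payoff: 278e_S − e_Ke_S − e_S².
∂π/∂e_S = 278 − e_K − 2e_S = 0, so e_S = 139 − 0.5e_K.
Likewise for Kim: e_K = 39.5 − 0.125e_S.
Plugging e_K into Sal's best response: e_S = 139 − 0.5(39.5 − 0.125e_S) ⇒ 0.9375e_S = 119.25, so e_S = 127.2.
Then e_K = 39.5 − 0.125·127.2 = 23.6.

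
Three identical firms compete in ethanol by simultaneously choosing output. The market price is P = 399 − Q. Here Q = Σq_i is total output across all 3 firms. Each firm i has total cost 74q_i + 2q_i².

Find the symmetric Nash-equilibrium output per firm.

40.625

A representative firm's profit is π_i = q_i(399 − Q) − 74q_i − 2q_i², with Q = q_i + Σ_{j≠i} q_j.
First-order condition: 325 − 6q_i − Σ_{j≠i} q_j = 0.
In a symmetric equilibrium every firm chooses the same q, so Σ_{j≠i} q_j = 2q. The condition becomes 325 − 8q = 0, giving q = 325/8 = 40.625.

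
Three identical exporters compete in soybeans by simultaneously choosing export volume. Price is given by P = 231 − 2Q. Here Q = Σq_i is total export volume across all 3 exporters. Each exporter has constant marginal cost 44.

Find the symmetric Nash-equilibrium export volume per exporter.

A representative exporter's profit is π_i = q_i(231 − 2Q) − 44q_i, with Q = q_i + Σ_{j≠i} q_j.
First-order condition: 187 − 4q_i − 2Σ_{j≠i} q_j = 0.
In a symmetric equilibrium every exporter chooses the same q, so Σ_{j≠i} q_j = 2q. The condition becomes 187 − 8q = 0, giving q = 187/8 = 23.375.

23.375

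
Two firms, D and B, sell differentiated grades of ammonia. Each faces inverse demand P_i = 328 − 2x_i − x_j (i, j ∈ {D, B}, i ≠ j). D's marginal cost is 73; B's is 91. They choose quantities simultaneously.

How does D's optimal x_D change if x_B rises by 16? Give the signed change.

Firm D's profit: π = x_D(328 − 2x_D − x_B) − 73x_D.
∂π/∂x_D = 255 − 4x_D − x_B = 0 ⇒ x_D = 63.75 − 0.25x_B.
The reaction-function slope is −0.25, so a 16-unit rise in x_B moves x_D by −0.25 × 16 = −4. D's best response falls — the actions are strategic substitutes.

-4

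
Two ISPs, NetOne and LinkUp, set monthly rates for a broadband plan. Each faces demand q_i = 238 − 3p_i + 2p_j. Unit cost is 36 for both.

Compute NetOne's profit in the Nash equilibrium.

7650.75

NetOne's profit: π = (p_{NetOne} − 36)(238 − 3p_{NetOne} + 2p_{LinkUp}).
∂π/∂p_{NetOne} = 346 − 6p_{NetOne} + 2p_{LinkUp} = 0 ⇒ p_{NetOne} = 173/3 + (1/3)p_{LinkUp}.
By symmetry p_{LinkUp} = p_{NetOne}; substituting into the reaction function, (2/3)p_{NetOne} = 173/3 and p_{NetOne} = 86.5.
q_{NetOne} = 238 − 3·86.5 + 2·86.5 = 151.5.
Profit = (86.5 − 36)·151.5 = 7650.75.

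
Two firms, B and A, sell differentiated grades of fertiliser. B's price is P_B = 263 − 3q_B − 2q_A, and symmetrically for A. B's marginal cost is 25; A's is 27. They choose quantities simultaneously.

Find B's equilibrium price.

Firm B's profit: π = q_B(263 − 3q_B − 2q_A) − 25q_B.
∂π/∂q_B = 238 − 6q_B − 2q_A = 0 ⇒ q_B = 119/3 − (1/3)q_A.
Similarly q_A = 118/3 − (1/3)q_B.
Plugging q_A into B's best response: q_B = 119/3 − (1/3)(118/3 − (1/3)q_B) ⇒ (8/9)q_B = 239/9, so q_B = 29.875.
Then q_A = 118/3 − (1/3)·29.875 = 29.375.
P_B = 263 − 3·29.875 − 2·29.375 = 114.625.

114.625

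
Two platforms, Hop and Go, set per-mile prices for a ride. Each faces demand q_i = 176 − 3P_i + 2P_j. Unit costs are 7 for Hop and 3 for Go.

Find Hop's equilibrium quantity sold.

Hop's profit: π = (P_{Hop} − 7)(176 − 3P_{Hop} + 2P_{Go}).
∂π/∂P_{Hop} = 197 − 6P_{Hop} + 2P_{Go} = 0 ⇒ P_{Hop} = 197/6 + (1/3)P_{Go}.
Similarly P_{Go} = 185/6 + (1/3)P_{Hop}.
Substituting the second reaction function into the first: P_{Hop} = 197/6 + (1/3)(185/6 + (1/3)P_{Hop}), which gives (8/9)P_{Hop} = 388/9 ⇒ P_{Hop} = 48.5.
Then P_{Go} = 185/6 + (1/3)·48.5 = 47.
q_{Hop} = 176 − 3·48.5 + 2·47 = 124.5.

124.5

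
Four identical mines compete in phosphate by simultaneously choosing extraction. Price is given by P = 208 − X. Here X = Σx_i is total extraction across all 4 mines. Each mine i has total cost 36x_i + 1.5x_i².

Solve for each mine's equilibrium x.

A representative mine's profit is π_i = x_i(208 − X) − 36x_i − 1.5x_i², with X = x_i + Σ_{j≠i} x_j.
First-order condition: 172 − 5x_i − Σ_{j≠i} x_j = 0.
With identical mines, set every x_j = x: then 172 − 5x − 3x = 0, i.e. x = 172/8 = 21.5.

21.5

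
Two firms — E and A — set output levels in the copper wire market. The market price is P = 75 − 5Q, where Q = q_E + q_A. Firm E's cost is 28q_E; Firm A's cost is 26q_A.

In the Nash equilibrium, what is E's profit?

Firm E's profit: π = q_E(75 − 5(q_E + q_A)) − 28q_E.
∂π/∂q_E = 47 − 10q_E − 5q_A = 0, so q_E = 4.7 − 0.5q_A.
By the same steps for A: q_A = 4.9 − 0.5q_E.
Substituting the second reaction function into the first: q_E = 4.7 − 0.5(4.9 − 0.5q_E), which gives 0.75q_E = 2.25 ⇒ q_E = 3.
Then q_A = 4.9 − 0.5·3 = 3.4.
Price P = 75 − 5·6.4 = 43.
E's profit: (43 − 28)·3 = 45.

45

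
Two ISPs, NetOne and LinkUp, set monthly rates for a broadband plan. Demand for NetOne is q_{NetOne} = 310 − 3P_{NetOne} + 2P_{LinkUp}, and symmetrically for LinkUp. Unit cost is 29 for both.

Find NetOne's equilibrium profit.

14805.1875

NetOne's profit: π = (P_{NetOne} − 29)(310 − 3P_{NetOne} + 2P_{LinkUp}).
∂π/∂P_{NetOne} = 397 − 6P_{NetOne} + 2P_{LinkUp} = 0 ⇒ P_{NetOne} = 397/6 + (1/3)P_{LinkUp}.
By symmetry P_{LinkUp} = P_{NetOne}; substituting into the reaction function, (2/3)P_{NetOne} = 397/6 and P_{NetOne} = 99.25.
q_{NetOne} = 310 − 3·99.25 + 2·99.25 = 210.75.
Profit = (99.25 − 29)·210.75 = 14805.1875.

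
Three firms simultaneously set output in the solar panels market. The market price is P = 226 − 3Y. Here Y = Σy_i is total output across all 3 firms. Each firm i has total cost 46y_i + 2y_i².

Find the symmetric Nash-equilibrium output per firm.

11.25

A representative firm's profit is π_i = y_i(226 − 3Y) − 46y_i − 2y_i², with Y = y_i + Σ_{j≠i} y_j.
First-order condition: 180 − 10y_i − 3Σ_{j≠i} y_j = 0.
Imposing symmetry (y_j = y for all j) turns Σ_{j≠i} y_j into 2y, so 180 = 16y and y = 11.25.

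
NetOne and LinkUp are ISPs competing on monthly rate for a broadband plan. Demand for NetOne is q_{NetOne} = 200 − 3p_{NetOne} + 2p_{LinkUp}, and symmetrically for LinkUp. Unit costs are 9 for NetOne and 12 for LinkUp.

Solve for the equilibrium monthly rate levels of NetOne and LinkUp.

57.3125, 58.4375

NetOne's profit: π = (p_{NetOne} − 9)(200 − 3p_{NetOne} + 2p_{LinkUp}).
∂π/∂p_{NetOne} = 227 − 6p_{NetOne} + 2p_{LinkUp} = 0 ⇒ p_{NetOne} = 227/6 + (1/3)p_{LinkUp}.
Similarly p_{LinkUp} = 118/3 + (1/3)p_{NetOne}.
Plugging p_{LinkUp} into NetOne's best response: p_{NetOne} = 227/6 + (1/3)(118/3 + (1/3)p_{NetOne}) ⇒ (8/9)p_{NetOne} = 917/18, so p_{NetOne} = 57.3125.
Then p_{LinkUp} = 118/3 + (1/3)·57.3125 = 58.4375.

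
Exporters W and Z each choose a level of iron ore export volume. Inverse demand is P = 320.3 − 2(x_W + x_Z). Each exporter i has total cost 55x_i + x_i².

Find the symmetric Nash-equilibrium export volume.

Exporter W's profit: π = x_W(320.3 − 2(x_W + x_Z)) − 55x_W − x_W².
∂π/∂x_W = 265.3 − 6x_W − 2x_Z = 0, so x_W = 2653/60 − (1/3)x_Z.
By symmetry x_Z = x_W; substituting into the reaction function, (4/3)x_W = 2653/60 and x_W = 33.1625.

33.1625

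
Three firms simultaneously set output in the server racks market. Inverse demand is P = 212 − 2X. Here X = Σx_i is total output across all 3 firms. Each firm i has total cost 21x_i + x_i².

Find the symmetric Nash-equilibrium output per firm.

A representative firm's profit is π_i = x_i(212 − 2X) − 21x_i − x_i², with X = x_i + Σ_{j≠i} x_j.
First-order condition: 191 − 6x_i − 2Σ_{j≠i} x_j = 0.
Imposing symmetry (x_j = x for all j) turns Σ_{j≠i} x_j into 2x, so 191 = 10x and x = 19.1.

19.1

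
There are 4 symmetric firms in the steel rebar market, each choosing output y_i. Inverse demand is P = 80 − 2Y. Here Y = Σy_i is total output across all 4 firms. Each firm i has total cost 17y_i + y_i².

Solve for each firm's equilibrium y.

5.25

A representative firm's profit is π_i = y_i(80 − 2Y) − 17y_i − y_i², with Y = y_i + Σ_{j≠i} y_j.
First-order condition: 63 − 6y_i − 2Σ_{j≠i} y_j = 0.
Imposing symmetry (y_j = y for all j) turns Σ_{j≠i} y_j into 3y, so 63 = 12y and y = 5.25.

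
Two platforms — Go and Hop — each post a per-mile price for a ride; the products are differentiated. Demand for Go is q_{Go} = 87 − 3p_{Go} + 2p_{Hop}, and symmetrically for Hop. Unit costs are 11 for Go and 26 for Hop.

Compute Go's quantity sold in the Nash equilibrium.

65.4375

Go's profit: π = (p_{Go} − 11)(87 − 3p_{Go} + 2p_{Hop}).
∂π/∂p_{Go} = 120 − 6p_{Go} + 2p_{Hop} = 0 ⇒ p_{Go} = 20 + (1/3)p_{Hop}.
Similarly p_{Hop} = 27.5 + (1/3)p_{Go}.
Substituting the second reaction function into the first: p_{Go} = 20 + (1/3)(27.5 + (1/3)p_{Go}), which gives (8/9)p_{Go} = 175/6 ⇒ p_{Go} = 32.8125.
Then p_{Hop} = 27.5 + (1/3)·32.8125 = 38.4375.
q_{Go} = 87 − 3·32.8125 + 2·38.4375 = 65.4375.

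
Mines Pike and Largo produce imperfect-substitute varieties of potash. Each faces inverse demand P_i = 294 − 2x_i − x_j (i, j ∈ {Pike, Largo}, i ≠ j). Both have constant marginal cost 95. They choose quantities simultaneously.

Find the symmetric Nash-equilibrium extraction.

Mine Pike's profit: π = x_{Pike}(294 − 2x_{Pike} − x_{Largo}) − 95x_{Pike}.
∂π/∂x_{Pike} = 199 − 4x_{Pike} − x_{Largo} = 0 ⇒ x_{Pike} = 49.75 − 0.25x_{Largo}.
By symmetry x_{Largo} = x_{Pike}; substituting into the reaction function, 1.25x_{Pike} = 49.75 and x_{Pike} = 39.8.

39.8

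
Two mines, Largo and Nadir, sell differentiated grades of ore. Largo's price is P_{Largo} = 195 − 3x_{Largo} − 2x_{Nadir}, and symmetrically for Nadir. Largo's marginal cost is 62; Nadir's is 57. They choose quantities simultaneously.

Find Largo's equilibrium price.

110.9375

Mine Largo's profit: π = x_{Largo}(195 − 3x_{Largo} − 2x_{Nadir}) − 62x_{Largo}.
∂π/∂x_{Largo} = 133 − 6x_{Largo} − 2x_{Nadir} = 0 ⇒ x_{Largo} = 133/6 − (1/3)x_{Nadir}.
Similarly x_{Nadir} = 23 − (1/3)x_{Largo}.
Plugging x_{Nadir} into Largo's best response: x_{Largo} = 133/6 − (1/3)(23 − (1/3)x_{Largo}) ⇒ (8/9)x_{Largo} = 14.5, so x_{Largo} = 16.3125.
Then x_{Nadir} = 23 − (1/3)·16.3125 = 17.5625.
P_{Largo} = 195 − 3·16.3125 − 2·17.5625 = 110.9375.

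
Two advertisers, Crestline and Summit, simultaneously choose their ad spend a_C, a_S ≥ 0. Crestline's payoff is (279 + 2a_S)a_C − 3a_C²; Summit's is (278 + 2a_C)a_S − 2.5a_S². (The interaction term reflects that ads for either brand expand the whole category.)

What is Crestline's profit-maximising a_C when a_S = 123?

87.5

Expanding Crestline's payoff: 279a_C + 2a_Sa_C − 3a_C².
∂π/∂a_C = 279 + 2a_S − 6a_C = 0, so a_C = 46.5 + (1/3)a_S.
At a_S = 123: a_C = 46.5 + (1/3)·123 = 87.5.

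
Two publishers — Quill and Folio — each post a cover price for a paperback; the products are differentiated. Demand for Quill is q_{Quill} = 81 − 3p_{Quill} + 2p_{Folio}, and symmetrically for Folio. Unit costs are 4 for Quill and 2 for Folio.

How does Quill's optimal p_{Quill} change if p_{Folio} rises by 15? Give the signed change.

Quill's profit: π = (p_{Quill} − 4)(81 − 3p_{Quill} + 2p_{Folio}).
∂π/∂p_{Quill} = 93 − 6p_{Quill} + 2p_{Folio} = 0 ⇒ p_{Quill} = 15.5 + (1/3)p_{Folio}.
The reaction-function slope is 1/3, so a 15-unit rise in p_{Folio} moves p_{Quill} by 1/3 × 15 = 5. Quill's best response rises — the actions are strategic complements.

5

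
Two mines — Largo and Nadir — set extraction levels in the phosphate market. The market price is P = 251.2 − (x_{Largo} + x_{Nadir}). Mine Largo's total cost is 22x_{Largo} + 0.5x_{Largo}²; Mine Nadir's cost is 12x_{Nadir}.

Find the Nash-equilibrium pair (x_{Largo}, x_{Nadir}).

Mine Largo's profit: π = x_{Largo}(251.2 − (x_{Largo} + x_{Nadir})) − 22x_{Largo} − 0.5x_{Largo}².
∂π/∂x_{Largo} = 229.2 − 3x_{Largo} − x_{Nadir} = 0, so x_{Largo} = 76.4 − (1/3)x_{Nadir}.
For Nadir: ∂π/∂x_{Nadir} = 239.2 − 2x_{Nadir} − x_{Largo} = 0 ⇒ x_{Nadir} = 119.6 − 0.5x_{Largo}.
Solving the two reaction functions simultaneously: (1 − (−1/3)(−0.5))x_{Largo} = 76.4 − (1/3)·119.6, so (5/6)x_{Largo} = 548/15 and x_{Largo} = 43.84.
Then x_{Nadir} = 119.6 − 0.5·43.84 = 97.68.

43.84, 97.68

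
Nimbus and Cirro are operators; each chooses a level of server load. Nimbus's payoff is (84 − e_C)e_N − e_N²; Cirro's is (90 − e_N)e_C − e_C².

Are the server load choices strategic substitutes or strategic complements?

Expanding Nimbus's payoff: 84e_N − e_Ce_N − e_N².
∂π/∂e_N = 84 − e_C − 2e_N = 0, so e_N = 42 − 0.5e_C.
The best-response slope de_N/de_C = −0.5 < 0: the reaction function is downward-sloping, so the choices are strategic substitutes.

strategic substitutes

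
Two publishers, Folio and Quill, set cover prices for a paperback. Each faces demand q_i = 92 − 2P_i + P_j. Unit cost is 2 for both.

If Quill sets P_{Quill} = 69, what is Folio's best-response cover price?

Folio's profit: π = (P_{Folio} − 2)(92 − 2P_{Folio} + P_{Quill}).
∂π/∂P_{Folio} = 96 − 4P_{Folio} + P_{Quill} = 0 ⇒ P_{Folio} = 24 + 0.25P_{Quill}.
At P_{Quill} = 69: P_{Folio} = 24 + 0.25·69 = 41.25.

41.25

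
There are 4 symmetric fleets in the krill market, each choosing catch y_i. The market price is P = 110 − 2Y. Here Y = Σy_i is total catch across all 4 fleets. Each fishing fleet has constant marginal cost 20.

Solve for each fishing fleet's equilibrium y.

9

A representative fishing fleet's profit is π_i = y_i(110 − 2Y) − 20y_i, with Y = y_i + Σ_{j≠i} y_j.
First-order condition: 90 − 4y_i − 2Σ_{j≠i} y_j = 0.
With identical fishing fleets, set every y_j = y: then 90 − 4y − 6y = 0, i.e. y = 90/10 = 9.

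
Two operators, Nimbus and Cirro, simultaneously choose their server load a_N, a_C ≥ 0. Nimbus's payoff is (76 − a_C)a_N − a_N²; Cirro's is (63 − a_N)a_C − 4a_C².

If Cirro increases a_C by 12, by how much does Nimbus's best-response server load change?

Expanding Nimbus's payoff: 76a_N − a_Ca_N − a_N².
∂π/∂a_N = 76 − a_C − 2a_N = 0, so a_N = 38 − 0.5a_C.
The reaction-function slope is −0.5, so a 12-unit rise in a_C moves a_N by −0.5 × 12 = −6. Nimbus's best response falls — the actions are strategic substitutes.

-6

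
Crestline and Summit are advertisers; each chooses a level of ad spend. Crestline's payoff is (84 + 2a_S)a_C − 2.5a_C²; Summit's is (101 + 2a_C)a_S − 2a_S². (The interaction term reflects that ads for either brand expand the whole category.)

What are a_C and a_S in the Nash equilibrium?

Expanding Crestline's payoff: 84a_C + 2a_Sa_C − 2.5a_C².
∂π/∂a_C = 84 + 2a_S − 5a_C = 0, so a_C = 16.8 + 0.4a_S.
Likewise for Summit: a_S = 25.25 + 0.5a_C.
Solving the two reaction functions simultaneously: (1 − (0.4)(0.5))a_C = 16.8 + 0.4·25.25, so 0.8a_C = 26.9 and a_C = 33.625.
Then a_S = 25.25 + 0.5·33.625 = 42.0625.

33.625, 42.0625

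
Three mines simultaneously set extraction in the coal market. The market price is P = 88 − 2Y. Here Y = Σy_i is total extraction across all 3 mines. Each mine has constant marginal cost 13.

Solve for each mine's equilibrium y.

9.375

A representative mine's profit is π_i = y_i(88 − 2Y) − 13y_i, with Y = y_i + Σ_{j≠i} y_j.
First-order condition: 75 − 4y_i − 2Σ_{j≠i} y_j = 0.
With identical mines, set every y_j = y: then 75 − 4y − 4y = 0, i.e. y = 75/8 = 9.375.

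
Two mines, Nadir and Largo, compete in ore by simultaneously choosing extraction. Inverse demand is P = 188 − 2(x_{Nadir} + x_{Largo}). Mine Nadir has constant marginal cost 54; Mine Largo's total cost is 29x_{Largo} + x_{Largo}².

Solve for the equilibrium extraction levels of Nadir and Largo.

Mine Nadir's profit: π = x_{Nadir}(188 − 2(x_{Nadir} + x_{Largo})) − 54x_{Nadir}.
∂π/∂x_{Nadir} = 134 − 4x_{Nadir} − 2x_{Largo} = 0, so x_{Nadir} = 33.5 − 0.5x_{Largo}.
For Largo: ∂π/∂x_{Largo} = 159 − 6x_{Largo} − 2x_{Nadir} = 0 ⇒ x_{Largo} = 26.5 − (1/3)x_{Nadir}.
Solving the two reaction functions simultaneously: (1 − (−0.5)(−1/3))x_{Nadir} = 33.5 − 0.5·26.5, so (5/6)x_{Nadir} = 20.25 and x_{Nadir} = 24.3.
Then x_{Largo} = 26.5 − (1/3)·24.3 = 18.4.

24.3, 18.4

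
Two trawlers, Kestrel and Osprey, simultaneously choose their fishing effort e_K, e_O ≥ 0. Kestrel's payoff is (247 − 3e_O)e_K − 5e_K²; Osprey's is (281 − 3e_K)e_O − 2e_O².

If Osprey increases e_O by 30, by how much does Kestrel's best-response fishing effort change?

Expanding Kestrel's payoff: 247e_K − 3e_Oe_K − 5e_K².
∂π/∂e_K = 247 − 3e_O − 10e_K = 0, so e_K = 24.7 − 0.3e_O.
The reaction-function slope is −0.3, so a 30-unit rise in e_O moves e_K by −0.3 × 30 = −9. Kestrel's best response falls — the actions are strategic substitutes.

-9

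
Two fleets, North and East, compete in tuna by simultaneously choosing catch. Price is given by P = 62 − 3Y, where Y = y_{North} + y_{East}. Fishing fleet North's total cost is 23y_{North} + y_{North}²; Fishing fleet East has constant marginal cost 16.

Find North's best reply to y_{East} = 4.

Fishing fleet North's profit: π = y_{North}(62 − 3(y_{North} + y_{East})) − 23y_{North} − y_{North}².
∂π/∂y_{North} = 39 − 8y_{North} − 3y_{East} = 0, so y_{North} = 4.875 − 0.375y_{East}.
At y_{East} = 4: y_{North} = 4.875 − 0.375·4 = 3.375.

3.375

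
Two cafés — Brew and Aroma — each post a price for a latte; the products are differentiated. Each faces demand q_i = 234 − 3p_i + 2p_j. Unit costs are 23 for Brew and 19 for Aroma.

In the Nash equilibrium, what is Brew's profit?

8112

Brew's profit: π = (p_{Brew} − 23)(234 − 3p_{Brew} + 2p_{Aroma}).
∂π/∂p_{Brew} = 303 − 6p_{Brew} + 2p_{Aroma} = 0 ⇒ p_{Brew} = 50.5 + (1/3)p_{Aroma}.
Similarly p_{Aroma} = 48.5 + (1/3)p_{Brew}.
Solving the two reaction functions simultaneously: (1 − (1/3)(1/3))p_{Brew} = 50.5 + (1/3)·48.5, so (8/9)p_{Brew} = 200/3 and p_{Brew} = 75.
Then p_{Aroma} = 48.5 + (1/3)·75 = 73.5.
q_{Brew} = 234 − 3·75 + 2·73.5 = 156.
Profit = (75 − 23)·156 = 8112.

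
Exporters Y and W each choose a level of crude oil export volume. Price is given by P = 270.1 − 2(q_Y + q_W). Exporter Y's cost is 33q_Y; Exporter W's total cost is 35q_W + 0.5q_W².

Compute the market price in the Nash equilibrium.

Exporter Y's profit: π = q_Y(270.1 − 2(q_Y + q_W)) − 33q_Y.
∂π/∂q_Y = 237.1 − 4q_Y − 2q_W = 0, so q_Y = 59.275 − 0.5q_W.
For W: ∂π/∂q_W = 235.1 − 5q_W − 2q_Y = 0 ⇒ q_W = 47.02 − 0.4q_Y.
Solving the two reaction functions simultaneously: (1 − (−0.5)(−0.4))q_Y = 59.275 − 0.5·47.02, so 0.8q_Y = 35.765 and q_Y = 7153/160.
Then q_W = 47.02 − 0.4·(7153/160) = 29.1375.
Equilibrium price: P = 270.1 − 2·(2363/32) = 122.4125.

122.4125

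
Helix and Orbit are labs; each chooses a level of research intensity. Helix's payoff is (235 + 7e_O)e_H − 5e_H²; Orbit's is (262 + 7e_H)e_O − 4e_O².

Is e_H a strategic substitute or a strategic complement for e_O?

Expanding Helix's payoff: 235e_H + 7e_Oe_H − 5e_H².
∂π/∂e_H = 235 + 7e_O − 10e_H = 0, so e_H = 23.5 + 0.7e_O.
The best-response slope de_H/de_O = 0.7 > 0: the reaction function is upward-sloping, so the choices are strategic complements.

strategic complements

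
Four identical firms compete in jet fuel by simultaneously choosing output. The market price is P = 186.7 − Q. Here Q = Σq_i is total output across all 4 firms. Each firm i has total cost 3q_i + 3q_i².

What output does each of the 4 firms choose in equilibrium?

16.7

A representative firm's profit is π_i = q_i(186.7 − Q) − 3q_i − 3q_i², with Q = q_i + Σ_{j≠i} q_j.
First-order condition: 183.7 − 8q_i − Σ_{j≠i} q_j = 0.
With identical firms, set every q_j = q: then 183.7 − 8q − 3q = 0, i.e. q = 183.7/11 = 16.7.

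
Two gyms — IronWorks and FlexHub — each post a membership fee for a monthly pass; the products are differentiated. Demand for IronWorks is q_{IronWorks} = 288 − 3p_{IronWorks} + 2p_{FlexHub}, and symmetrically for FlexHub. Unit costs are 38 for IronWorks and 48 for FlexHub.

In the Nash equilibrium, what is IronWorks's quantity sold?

193.125

IronWorks's profit: π = (p_{IronWorks} − 38)(288 − 3p_{IronWorks} + 2p_{FlexHub}).
∂π/∂p_{IronWorks} = 402 − 6p_{IronWorks} + 2p_{FlexHub} = 0 ⇒ p_{IronWorks} = 67 + (1/3)p_{FlexHub}.
Similarly p_{FlexHub} = 72 + (1/3)p_{IronWorks}.
Substituting the second reaction function into the first: p_{IronWorks} = 67 + (1/3)(72 + (1/3)p_{IronWorks}), which gives (8/9)p_{IronWorks} = 91 ⇒ p_{IronWorks} = 102.375.
Then p_{FlexHub} = 72 + (1/3)·102.375 = 106.125.
q_{IronWorks} = 288 − 3·102.375 + 2·106.125 = 193.125.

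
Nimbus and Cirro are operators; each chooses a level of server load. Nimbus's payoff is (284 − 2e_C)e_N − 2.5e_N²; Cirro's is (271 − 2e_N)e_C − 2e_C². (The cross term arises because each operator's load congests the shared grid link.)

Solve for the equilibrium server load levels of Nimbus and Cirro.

Expanding Nimbus's payoff: 284e_N − 2e_Ce_N − 2.5e_N².
∂π/∂e_N = 284 − 2e_C − 5e_N = 0, so e_N = 56.8 − 0.4e_C.
Likewise for Cirro: e_C = 67.75 − 0.5e_N.
Solving the two reaction functions simultaneously: (1 − (−0.4)(−0.5))e_N = 56.8 − 0.4·67.75, so 0.8e_N = 29.7 and e_N = 37.125.
Then e_C = 67.75 − 0.5·37.125 = 49.1875.

37.125, 49.1875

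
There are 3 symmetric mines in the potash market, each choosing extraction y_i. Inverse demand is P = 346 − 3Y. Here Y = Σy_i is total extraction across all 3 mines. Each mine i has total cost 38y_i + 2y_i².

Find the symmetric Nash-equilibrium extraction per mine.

A representative mine's profit is π_i = y_i(346 − 3Y) − 38y_i − 2y_i², with Y = y_i + Σ_{j≠i} y_j.
First-order condition: 308 − 10y_i − 3Σ_{j≠i} y_j = 0.
Imposing symmetry (y_j = y for all j) turns Σ_{j≠i} y_j into 2y, so 308 = 16y and y = 19.25.

19.25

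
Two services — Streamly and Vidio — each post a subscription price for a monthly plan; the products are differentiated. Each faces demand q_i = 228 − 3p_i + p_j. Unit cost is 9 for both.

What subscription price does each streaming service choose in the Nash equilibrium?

51

Streamly's profit: π = (p_{Streamly} − 9)(228 − 3p_{Streamly} + p_{Vidio}).
∂π/∂p_{Streamly} = 255 − 6p_{Streamly} + p_{Vidio} = 0 ⇒ p_{Streamly} = 42.5 + (1/6)p_{Vidio}.
The game is symmetric, so in equilibrium p_{Vidio} = p_{Streamly}: the reaction function gives (5/6)p_{Streamly} = 42.5, hence p_{Streamly} = 51.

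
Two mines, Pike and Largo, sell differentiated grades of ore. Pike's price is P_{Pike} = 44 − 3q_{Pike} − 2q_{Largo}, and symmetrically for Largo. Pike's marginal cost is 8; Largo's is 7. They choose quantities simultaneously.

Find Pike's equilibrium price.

21.3125

Mine Pike's profit: π = q_{Pike}(44 − 3q_{Pike} − 2q_{Largo}) − 8q_{Pike}.
∂π/∂q_{Pike} = 36 − 6q_{Pike} − 2q_{Largo} = 0 ⇒ q_{Pike} = 6 − (1/3)q_{Largo}.
Similarly q_{Largo} = 37/6 − (1/3)q_{Pike}.
Plugging q_{Largo} into Pike's best response: q_{Pike} = 6 − (1/3)(37/6 − (1/3)q_{Pike}) ⇒ (8/9)q_{Pike} = 71/18, so q_{Pike} = 4.4375.
Then q_{Largo} = 37/6 − (1/3)·4.4375 = 4.6875.
P_{Pike} = 44 − 3·4.4375 − 2·4.6875 = 21.3125.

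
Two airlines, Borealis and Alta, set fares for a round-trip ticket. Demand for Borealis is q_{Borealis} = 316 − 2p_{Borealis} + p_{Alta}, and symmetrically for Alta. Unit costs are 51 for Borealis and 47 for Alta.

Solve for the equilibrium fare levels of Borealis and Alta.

138.8, 137.2

Borealis's profit: π = (p_{Borealis} − 51)(316 − 2p_{Borealis} + p_{Alta}).
∂π/∂p_{Borealis} = 418 − 4p_{Borealis} + p_{Alta} = 0 ⇒ p_{Borealis} = 104.5 + 0.25p_{Alta}.
Similarly p_{Alta} = 102.5 + 0.25p_{Borealis}.
Solving the two reaction functions simultaneously: (1 − (0.25)(0.25))p_{Borealis} = 104.5 + 0.25·102.5, so 0.9375p_{Borealis} = 130.125 and p_{Borealis} = 138.8.
Then p_{Alta} = 102.5 + 0.25·138.8 = 137.2.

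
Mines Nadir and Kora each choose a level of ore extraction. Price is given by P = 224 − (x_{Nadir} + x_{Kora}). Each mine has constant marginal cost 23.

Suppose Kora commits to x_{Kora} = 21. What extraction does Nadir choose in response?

90

Mine Nadir's profit: π = x_{Nadir}(224 − (x_{Nadir} + x_{Kora})) − 23x_{Nadir}.
∂π/∂x_{Nadir} = 201 − 2x_{Nadir} − x_{Kora} = 0, so x_{Nadir} = 100.5 − 0.5x_{Kora}.
At x_{Kora} = 21: x_{Nadir} = 100.5 − 0.5·21 = 90.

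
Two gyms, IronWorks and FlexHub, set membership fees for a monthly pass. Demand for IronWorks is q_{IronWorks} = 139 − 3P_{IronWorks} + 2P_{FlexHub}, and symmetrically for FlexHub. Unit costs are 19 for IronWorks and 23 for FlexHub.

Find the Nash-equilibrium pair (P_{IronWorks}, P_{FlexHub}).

49.75, 51.25

IronWorks's profit: π = (P_{IronWorks} − 19)(139 − 3P_{IronWorks} + 2P_{FlexHub}).
∂π/∂P_{IronWorks} = 196 − 6P_{IronWorks} + 2P_{FlexHub} = 0 ⇒ P_{IronWorks} = 98/3 + (1/3)P_{FlexHub}.
Similarly P_{FlexHub} = 104/3 + (1/3)P_{IronWorks}.
Substituting the second reaction function into the first: P_{IronWorks} = 98/3 + (1/3)(104/3 + (1/3)P_{IronWorks}), which gives (8/9)P_{IronWorks} = 398/9 ⇒ P_{IronWorks} = 49.75.
Then P_{FlexHub} = 104/3 + (1/3)·49.75 = 51.25.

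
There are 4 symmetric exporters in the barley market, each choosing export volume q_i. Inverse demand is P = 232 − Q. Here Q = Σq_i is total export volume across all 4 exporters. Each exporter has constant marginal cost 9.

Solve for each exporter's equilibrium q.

44.6

A representative exporter's profit is π_i = q_i(232 − Q) − 9q_i, with Q = q_i + Σ_{j≠i} q_j.
First-order condition: 223 − 2q_i − Σ_{j≠i} q_j = 0.
In a symmetric equilibrium every exporter chooses the same q, so Σ_{j≠i} q_j = 3q. The condition becomes 223 − 5q = 0, giving q = 223/5 = 44.6.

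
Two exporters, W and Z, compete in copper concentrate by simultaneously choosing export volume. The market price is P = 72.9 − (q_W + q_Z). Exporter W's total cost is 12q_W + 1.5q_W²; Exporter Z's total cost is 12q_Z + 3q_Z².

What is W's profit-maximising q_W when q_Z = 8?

Exporter W's profit: π = q_W(72.9 − (q_W + q_Z)) − 12q_W − 1.5q_W².
∂π/∂q_W = 60.9 − 5q_W − q_Z = 0, so q_W = 12.18 − 0.2q_Z.
At q_Z = 8: q_W = 12.18 − 0.2·8 = 10.58.

10.58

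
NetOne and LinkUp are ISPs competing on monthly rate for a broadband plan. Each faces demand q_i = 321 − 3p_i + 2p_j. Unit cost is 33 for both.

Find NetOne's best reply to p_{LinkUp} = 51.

NetOne's profit: π = (p_{NetOne} − 33)(321 − 3p_{NetOne} + 2p_{LinkUp}).
∂π/∂p_{NetOne} = 420 − 6p_{NetOne} + 2p_{LinkUp} = 0 ⇒ p_{NetOne} = 70 + (1/3)p_{LinkUp}.
At p_{LinkUp} = 51: p_{NetOne} = 70 + (1/3)·51 = 87.

87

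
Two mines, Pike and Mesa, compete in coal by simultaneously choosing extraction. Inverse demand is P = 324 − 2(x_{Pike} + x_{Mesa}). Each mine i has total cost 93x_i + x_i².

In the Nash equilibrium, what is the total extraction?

Mine Pike's profit: π = x_{Pike}(324 − 2(x_{Pike} + x_{Mesa})) − 93x_{Pike} − x_{Pike}².
∂π/∂x_{Pike} = 231 − 6x_{Pike} − 2x_{Mesa} = 0, so x_{Pike} = 38.5 − (1/3)x_{Mesa}.
By symmetry x_{Mesa} = x_{Pike}; substituting into the reaction function, (4/3)x_{Pike} = 38.5 and x_{Pike} = 28.875.
Total extraction: 28.875 + 28.875 = 57.75.

57.75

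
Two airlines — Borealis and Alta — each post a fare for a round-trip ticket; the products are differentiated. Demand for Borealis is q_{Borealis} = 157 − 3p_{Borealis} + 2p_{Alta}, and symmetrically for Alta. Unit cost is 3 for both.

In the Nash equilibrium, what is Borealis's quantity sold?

115.5

Borealis's profit: π = (p_{Borealis} − 3)(157 − 3p_{Borealis} + 2p_{Alta}).
∂π/∂p_{Borealis} = 166 − 6p_{Borealis} + 2p_{Alta} = 0 ⇒ p_{Borealis} = 83/3 + (1/3)p_{Alta}.
The game is symmetric, so in equilibrium p_{Alta} = p_{Borealis}: the reaction function gives (2/3)p_{Borealis} = 83/3, hence p_{Borealis} = 41.5.
q_{Borealis} = 157 − 3·41.5 + 2·41.5 = 115.5.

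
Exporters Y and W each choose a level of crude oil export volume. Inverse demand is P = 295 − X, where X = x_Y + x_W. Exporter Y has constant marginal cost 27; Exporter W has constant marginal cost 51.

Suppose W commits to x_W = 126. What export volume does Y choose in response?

Exporter Y's profit: π = x_Y(295 − (x_Y + x_W)) − 27x_Y.
∂π/∂x_Y = 268 − 2x_Y − x_W = 0, so x_Y = 134 − 0.5x_W.
At x_W = 126: x_Y = 134 − 0.5·126 = 71.

71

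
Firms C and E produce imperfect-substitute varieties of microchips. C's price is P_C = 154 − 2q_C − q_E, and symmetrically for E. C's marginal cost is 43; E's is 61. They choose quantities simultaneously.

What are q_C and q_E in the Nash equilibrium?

Firm C's profit: π = q_C(154 − 2q_C − q_E) − 43q_C.
∂π/∂q_C = 111 − 4q_C − q_E = 0 ⇒ q_C = 27.75 − 0.25q_E.
Similarly q_E = 23.25 − 0.25q_C.
Plugging q_E into C's best response: q_C = 27.75 − 0.25(23.25 − 0.25q_C) ⇒ 0.9375q_C = 21.9375, so q_C = 23.4.
Then q_E = 23.25 − 0.25·23.4 = 17.4.

23.4, 17.4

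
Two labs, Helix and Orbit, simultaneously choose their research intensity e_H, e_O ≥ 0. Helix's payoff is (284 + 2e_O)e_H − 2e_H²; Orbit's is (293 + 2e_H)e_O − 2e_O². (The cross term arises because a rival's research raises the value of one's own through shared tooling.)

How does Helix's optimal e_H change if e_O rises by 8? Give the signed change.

4

Expanding Helix's payoff: 284e_H + 2e_Oe_H − 2e_H².
∂π/∂e_H = 284 + 2e_O − 4e_H = 0, so e_H = 71 + 0.5e_O.
The reaction-function slope is 0.5, so an 8-unit rise in e_O moves e_H by 0.5 × 8 = 4. Helix's best response rises — the actions are strategic complements.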